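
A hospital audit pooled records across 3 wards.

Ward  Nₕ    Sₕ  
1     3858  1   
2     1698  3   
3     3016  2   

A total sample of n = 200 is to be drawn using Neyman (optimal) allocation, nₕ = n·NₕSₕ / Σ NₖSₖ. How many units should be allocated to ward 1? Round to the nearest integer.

1: NₕSₕ = 3858·1 = 3858
2: NₕSₕ = 1698·3 = 5094
3: NₕSₕ = 3016·2 = 6032
Σ NₕSₕ = 14984.
n_1 = 200·3858/14984 = 51.495... → 51.

51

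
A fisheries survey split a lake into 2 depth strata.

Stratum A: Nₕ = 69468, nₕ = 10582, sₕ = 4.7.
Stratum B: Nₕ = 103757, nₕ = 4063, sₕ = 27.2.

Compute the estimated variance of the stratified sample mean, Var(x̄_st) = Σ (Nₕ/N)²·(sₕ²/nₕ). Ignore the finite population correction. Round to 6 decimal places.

0.065665

N = 173225; Wₕ = Nₕ/N.
stratum A: (69468/173225)²·4.7²/10582 = 0.000335719
stratum B: (103757/173225)²·27.2²/4063 = 0.065328797
Sum = 0.065664516 → 0.065665.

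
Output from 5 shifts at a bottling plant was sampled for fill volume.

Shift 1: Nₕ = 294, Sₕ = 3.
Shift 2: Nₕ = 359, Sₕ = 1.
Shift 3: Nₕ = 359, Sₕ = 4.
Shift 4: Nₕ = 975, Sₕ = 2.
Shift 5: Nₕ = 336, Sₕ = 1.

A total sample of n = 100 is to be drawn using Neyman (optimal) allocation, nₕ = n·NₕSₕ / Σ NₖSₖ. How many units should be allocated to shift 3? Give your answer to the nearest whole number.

1: NₕSₕ = 294·3 = 882
2: NₕSₕ = 359·1 = 359
3: NₕSₕ = 359·4 = 1436
4: NₕSₕ = 975·2 = 1950
5: NₕSₕ = 336·1 = 336
Σ NₕSₕ = 4963.
n_3 = 100·1436/4963 = 28.934... → 29.

29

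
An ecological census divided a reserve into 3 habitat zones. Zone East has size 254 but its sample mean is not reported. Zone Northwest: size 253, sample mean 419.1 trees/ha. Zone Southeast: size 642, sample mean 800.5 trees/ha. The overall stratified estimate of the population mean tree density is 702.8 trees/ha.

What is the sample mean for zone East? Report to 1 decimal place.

N = 254 + 253 + 642 = 1149.
Overall total = μ·N = 702.8·1149 = 807517.2.
Subtract the known strata: 253·419.1 + 642·800.5 = 619953.3.
Remaining total for zone East: 807517.2 − 619953.3 = 187563.9.
Divide by its size: 187563.9 / 254 = 738.441... → 738.4.

738.4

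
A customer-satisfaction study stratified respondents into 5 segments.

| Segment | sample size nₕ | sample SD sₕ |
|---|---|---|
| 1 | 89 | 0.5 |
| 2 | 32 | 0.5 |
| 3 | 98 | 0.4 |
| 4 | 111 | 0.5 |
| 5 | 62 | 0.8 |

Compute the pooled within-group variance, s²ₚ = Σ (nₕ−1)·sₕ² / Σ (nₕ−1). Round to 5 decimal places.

0.28891

Degrees of freedom: 88 + 31 + 97 + 110 + 61 = 387.
Σ(nₕ−1)sₕ² = 88·0.25 + 31·0.25 + 97·0.16 + 110·0.25 + 61·0.64 = 111.81.
s²ₚ = 111.81 / 387 = 0.2889147... → 0.28891.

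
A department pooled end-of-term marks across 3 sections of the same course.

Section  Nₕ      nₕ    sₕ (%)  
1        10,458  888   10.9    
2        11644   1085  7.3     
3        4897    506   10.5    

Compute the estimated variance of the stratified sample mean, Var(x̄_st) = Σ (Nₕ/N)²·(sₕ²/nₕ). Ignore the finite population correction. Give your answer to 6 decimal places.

0.036378

N = 26999. Term for each stratum: Wₕ²sₕ²/nₕ.
Var(x̄_st) = 0.020074371 + 0.009135346 + 0.007167916 = 0.036377634 → 0.036378.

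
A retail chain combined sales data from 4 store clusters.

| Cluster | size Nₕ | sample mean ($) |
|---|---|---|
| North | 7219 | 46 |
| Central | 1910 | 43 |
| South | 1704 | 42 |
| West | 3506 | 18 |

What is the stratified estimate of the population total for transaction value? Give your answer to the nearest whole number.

Estimate total by summing Nₕ·x̄ₕ over strata.
7219·46 + 1910·43 + 1704·42 + 3506·18 = 332074 + 82130 + 71568 + 63108 = 548880.

548880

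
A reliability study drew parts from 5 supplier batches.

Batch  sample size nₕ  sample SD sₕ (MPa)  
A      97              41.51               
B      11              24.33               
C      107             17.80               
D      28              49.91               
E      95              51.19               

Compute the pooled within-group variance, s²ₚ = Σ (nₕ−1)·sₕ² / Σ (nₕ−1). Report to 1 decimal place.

1557.0

A: (97−1)·41.51² = 96·1723.0801 = 165415.6896
B: (11−1)·24.33² = 10·591.9489 = 5919.489
C: (107−1)·17.80² = 106·316.84 = 33585.04
D: (28−1)·49.91² = 27·2491.0081 = 67257.2187
E: (95−1)·51.19² = 94·2620.4161 = 246319.1134
Numerator = 518496.5507; denominator = Σ(nₕ−1) = 333.
s²ₚ = 518496.5507/333 = 1557.047... → 1557.0.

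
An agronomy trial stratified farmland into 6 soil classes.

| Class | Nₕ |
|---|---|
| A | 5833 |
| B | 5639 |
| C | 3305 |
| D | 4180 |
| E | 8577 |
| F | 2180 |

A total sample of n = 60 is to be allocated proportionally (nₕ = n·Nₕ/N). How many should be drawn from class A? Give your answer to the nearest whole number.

N = 5833 + 5639 + 3305 + 4180 + 8577 + 2180 = 29714.
n_A = 60·5833/29714 = 11.778... → 12.

12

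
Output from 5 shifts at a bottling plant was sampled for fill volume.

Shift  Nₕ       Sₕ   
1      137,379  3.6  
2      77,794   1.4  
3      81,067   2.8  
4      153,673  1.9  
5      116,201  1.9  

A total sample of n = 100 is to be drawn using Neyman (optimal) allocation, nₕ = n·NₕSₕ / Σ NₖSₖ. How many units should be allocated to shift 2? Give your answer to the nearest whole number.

8

1: NₕSₕ = 137379·3.6 = 494564.4
2: NₕSₕ = 77794·1.4 = 108911.6
3: NₕSₕ = 81067·2.8 = 226987.6
4: NₕSₕ = 153673·1.9 = 291978.7
5: NₕSₕ = 116201·1.9 = 220781.9
Σ NₕSₕ = 1343224.2.
n_2 = 100·108911.6/1343224.2 = 8.108... → 8.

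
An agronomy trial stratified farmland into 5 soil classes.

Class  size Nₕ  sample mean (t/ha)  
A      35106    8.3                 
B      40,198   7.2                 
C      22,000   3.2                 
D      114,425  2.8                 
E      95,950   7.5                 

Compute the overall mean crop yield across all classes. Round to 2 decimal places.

N = 307679; weights Wₕ = Nₕ/N = (0.1141, 0.1306, 0.0715, 0.3719, 0.3119).
x̄_st = Σ Wₕ·x̄ₕ = 0.1141·8.3 + 0.1306·7.2 + 0.0715·3.2 + 0.3719·2.8 + 0.3119·7.5 ≈ 5.4967...
→ 5.50.

5.50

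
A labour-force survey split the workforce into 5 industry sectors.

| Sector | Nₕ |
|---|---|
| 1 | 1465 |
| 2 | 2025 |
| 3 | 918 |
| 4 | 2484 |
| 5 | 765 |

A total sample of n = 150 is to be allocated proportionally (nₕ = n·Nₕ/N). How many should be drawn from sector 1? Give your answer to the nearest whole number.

29

Share of sector 1 = 1465/7657 = 0.19133.
Allocate 150 × 0.19133 = 28.699... → 29.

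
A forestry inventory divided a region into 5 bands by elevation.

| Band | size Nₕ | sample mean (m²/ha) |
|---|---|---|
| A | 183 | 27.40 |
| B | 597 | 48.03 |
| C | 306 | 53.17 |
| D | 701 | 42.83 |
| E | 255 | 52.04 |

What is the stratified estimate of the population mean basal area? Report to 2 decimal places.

45.67

x̄_st = (Σ Nₕx̄ₕ) / (Σ Nₕ) = (183·27.40 + 597·48.03 + 306·53.17 + 701·42.83 + 255·52.04) / 2042
= 93252.16 / 2042 = 45.6671... → 45.67.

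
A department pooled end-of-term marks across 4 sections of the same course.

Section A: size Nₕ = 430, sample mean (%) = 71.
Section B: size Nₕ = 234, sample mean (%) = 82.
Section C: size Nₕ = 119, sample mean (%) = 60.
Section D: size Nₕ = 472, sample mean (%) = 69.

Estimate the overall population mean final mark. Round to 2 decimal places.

71.26

x̄_st = (Σ Nₕx̄ₕ) / (Σ Nₕ) = (430·71 + 234·82 + 119·60 + 472·69) / 1255
= 89426 / 1255 = 71.2558... → 71.26.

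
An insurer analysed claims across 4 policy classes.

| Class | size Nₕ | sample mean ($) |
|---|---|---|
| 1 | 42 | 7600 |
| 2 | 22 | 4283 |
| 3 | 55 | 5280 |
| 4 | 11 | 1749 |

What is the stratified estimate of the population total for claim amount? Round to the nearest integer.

Population total = Σ Nₕ·x̄ₕ (each stratum's size times its mean).
42·7600 + 22·4283 + 55·5280 + 11·1749 = 319200 + 94226 + 290400 + 19239 = 723065.

723065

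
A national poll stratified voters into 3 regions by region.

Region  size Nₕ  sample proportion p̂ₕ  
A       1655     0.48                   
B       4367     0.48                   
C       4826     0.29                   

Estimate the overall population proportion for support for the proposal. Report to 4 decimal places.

0.3955

Wₕ = Nₕ/N with N = 10848: 0.1526, 0.4026, 0.4449.
p̂_st = 0.1526·0.48 + 0.4026·0.48 + 0.4449·0.29 ≈ 0.395474... → 0.3955.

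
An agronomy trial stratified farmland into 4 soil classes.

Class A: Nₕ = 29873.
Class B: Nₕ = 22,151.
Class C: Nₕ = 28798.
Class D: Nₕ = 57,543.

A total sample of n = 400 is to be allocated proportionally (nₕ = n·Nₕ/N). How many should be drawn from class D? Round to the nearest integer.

166

N = 29873 + 22151 + 28798 + 57543 = 138365.
n_D = 400·57543/138365 = 166.351... → 166.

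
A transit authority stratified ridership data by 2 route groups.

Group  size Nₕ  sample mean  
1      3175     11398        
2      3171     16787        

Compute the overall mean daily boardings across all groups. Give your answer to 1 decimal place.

N = 6346; weights Wₕ = Nₕ/N = (0.5003, 0.4997).
x̄_st = Σ Wₕ·x̄ₕ = 0.5003·11398 + 0.4997·16787 ≈ 14090.802...
→ 14090.8.

14090.8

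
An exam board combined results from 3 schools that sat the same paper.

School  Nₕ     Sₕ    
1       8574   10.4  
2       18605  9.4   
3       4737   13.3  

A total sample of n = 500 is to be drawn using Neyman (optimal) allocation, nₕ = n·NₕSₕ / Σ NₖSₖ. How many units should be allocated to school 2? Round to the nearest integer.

Σ NₕSₕ = 8574·10.4 + 18605·9.4 + 4737·13.3 = 327058.7.
Share for 2: 174887/327058.7 = 0.53473.
n_2 = 500 × 0.53473 = 267.363... → 267.

267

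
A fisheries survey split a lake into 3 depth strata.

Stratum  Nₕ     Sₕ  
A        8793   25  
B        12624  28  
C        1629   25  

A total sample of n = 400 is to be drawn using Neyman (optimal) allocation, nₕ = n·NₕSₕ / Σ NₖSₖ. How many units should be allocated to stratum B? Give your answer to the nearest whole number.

A: NₕSₕ = 8793·25 = 219825
B: NₕSₕ = 12624·28 = 353472
C: NₕSₕ = 1629·25 = 40725
Σ NₕSₕ = 614022.
n_B = 400·353472/614022 = 230.267... → 230.

230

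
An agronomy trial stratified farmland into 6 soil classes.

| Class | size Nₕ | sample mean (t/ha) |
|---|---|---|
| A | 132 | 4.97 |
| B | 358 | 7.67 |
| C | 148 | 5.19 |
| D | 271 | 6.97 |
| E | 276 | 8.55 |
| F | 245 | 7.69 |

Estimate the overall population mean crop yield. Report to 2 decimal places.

N = 132 + 358 + 148 + 271 + 276 + 245 = 1430.
Weight each subgroup mean by Nₕ/N and sum.
Σ Nₕx̄ₕ = 132·4.97 + 358·7.67 + 148·5.19 + 271·6.97 + 276·8.55 + 245·7.69 = 656.04 + 2745.86 + 768.12 + 1888.87 + 2359.8 + 1884.05 = 10302.74.
Divide by N: 10302.74 / 1430 = 7.2047... → 7.20.

7.20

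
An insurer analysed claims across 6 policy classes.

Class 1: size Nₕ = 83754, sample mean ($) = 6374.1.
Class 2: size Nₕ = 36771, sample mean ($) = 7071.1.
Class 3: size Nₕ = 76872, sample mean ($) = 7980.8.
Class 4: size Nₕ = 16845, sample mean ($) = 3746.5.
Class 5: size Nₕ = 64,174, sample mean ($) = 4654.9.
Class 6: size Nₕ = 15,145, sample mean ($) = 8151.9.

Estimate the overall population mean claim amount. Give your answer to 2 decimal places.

6447.25

N = 293561; weights Wₕ = Nₕ/N = (0.2853, 0.1253, 0.2619, 0.0574, 0.2186, 0.0516).
x̄_st = Σ Wₕ·x̄ₕ = 0.2853·6374.1 + 0.1253·7071.1 + 0.2619·7980.8 + 0.0574·3746.5 + 0.2186·4654.9 + 0.0516·8151.9 ≈ 6447.2519...
→ 6447.25.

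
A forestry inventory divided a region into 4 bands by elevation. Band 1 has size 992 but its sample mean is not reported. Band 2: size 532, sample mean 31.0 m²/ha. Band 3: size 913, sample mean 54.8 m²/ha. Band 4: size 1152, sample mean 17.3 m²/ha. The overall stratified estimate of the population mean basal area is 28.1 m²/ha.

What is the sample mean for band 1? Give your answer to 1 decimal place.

N = 992 + 532 + 913 + 1152 = 3589.
Overall total = μ·N = 28.1·3589 = 100850.9.
Subtract the known strata: 532·31.0 + 913·54.8 + 1152·17.3 = 86454.
Remaining total for band 1: 100850.9 − 86454 = 14396.9.
Divide by its size: 14396.9 / 992 = 14.513... → 14.5.

14.5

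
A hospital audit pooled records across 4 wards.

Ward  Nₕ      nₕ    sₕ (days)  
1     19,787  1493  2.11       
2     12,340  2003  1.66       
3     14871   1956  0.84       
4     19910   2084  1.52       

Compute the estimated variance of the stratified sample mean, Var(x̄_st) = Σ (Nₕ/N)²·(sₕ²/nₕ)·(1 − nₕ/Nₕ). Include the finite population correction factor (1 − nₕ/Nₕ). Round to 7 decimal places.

N = 66908. Term for each stratum: Wₕ²sₕ²/nₕ·(1−nₕ/Nₕ).
Var(x̄_st) = 0.0002411224 + 0.0000392002 + 0.0000154763 + 0.0000878939 = 0.0003836929 → 0.0003837.

0.0003837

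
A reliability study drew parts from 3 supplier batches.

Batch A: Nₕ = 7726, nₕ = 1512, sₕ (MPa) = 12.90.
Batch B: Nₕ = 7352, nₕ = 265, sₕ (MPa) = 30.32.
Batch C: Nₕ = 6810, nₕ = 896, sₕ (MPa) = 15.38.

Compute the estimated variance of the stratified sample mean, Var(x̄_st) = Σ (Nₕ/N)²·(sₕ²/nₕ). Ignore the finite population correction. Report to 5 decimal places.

N = 21888. Term for each stratum: Wₕ²sₕ²/nₕ.
Var(x̄_st) = 0.01371276 + 0.39139147 + 0.02555564 = 0.43065987 → 0.43066.

0.43066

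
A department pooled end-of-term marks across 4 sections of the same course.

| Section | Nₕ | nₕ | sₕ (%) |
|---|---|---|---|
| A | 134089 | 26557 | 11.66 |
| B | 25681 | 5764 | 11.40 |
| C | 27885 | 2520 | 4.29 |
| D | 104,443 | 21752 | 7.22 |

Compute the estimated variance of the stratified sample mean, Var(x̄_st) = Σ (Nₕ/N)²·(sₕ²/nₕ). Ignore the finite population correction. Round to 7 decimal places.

N = 292098; Wₕ = Nₕ/N.
section A: (134089/292098)²·11.66²/26557 = 0.0010788156
section B: (25681/292098)²·11.40²/5764 = 0.0001742820
section C: (27885/292098)²·4.29²/2520 = 0.0000665577
section D: (104443/292098)²·7.22²/21752 = 0.0003063915
Sum = 0.0016260467 → 0.0016260.

0.0016260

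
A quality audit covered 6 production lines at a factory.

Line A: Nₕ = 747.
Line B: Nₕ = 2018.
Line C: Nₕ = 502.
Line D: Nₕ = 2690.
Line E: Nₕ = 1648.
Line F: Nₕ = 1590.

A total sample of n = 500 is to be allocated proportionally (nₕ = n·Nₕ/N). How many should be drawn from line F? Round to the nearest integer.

Share of line F = 1590/9195 = 0.17292.
Allocate 500 × 0.17292 = 86.460... → 86.

86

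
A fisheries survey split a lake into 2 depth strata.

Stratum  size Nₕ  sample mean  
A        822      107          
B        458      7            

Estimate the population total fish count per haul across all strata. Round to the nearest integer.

91160

A: 822·107 = 87954
B: 458·7 = 3206
τ̂ = Σ Nₕx̄ₕ = 91160.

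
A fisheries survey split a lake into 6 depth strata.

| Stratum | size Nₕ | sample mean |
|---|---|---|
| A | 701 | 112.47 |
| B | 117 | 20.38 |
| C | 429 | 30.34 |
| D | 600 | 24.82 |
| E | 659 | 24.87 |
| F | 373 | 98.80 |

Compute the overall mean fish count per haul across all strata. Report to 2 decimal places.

56.40

N = 701 + 117 + 429 + 600 + 659 + 373 = 2879.
The stratified mean weights each stratum mean by its population share Nₕ/N.
Σ Nₕx̄ₕ = 701·112.47 + 117·20.38 + 429·30.34 + 600·24.82 + 659·24.87 + 373·98.80 = 78841.47 + 2384.46 + 13015.86 + 14892 + 16389.33 + 36852.4 = 162375.52.
Divide by N: 162375.52 / 2879 = 56.4000... → 56.40.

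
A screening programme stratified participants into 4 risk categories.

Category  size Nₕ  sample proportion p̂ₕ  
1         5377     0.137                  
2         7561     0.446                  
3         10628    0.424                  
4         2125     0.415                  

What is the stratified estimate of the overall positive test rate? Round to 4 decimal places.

0.3697

N = 5377 + 7561 + 10628 + 2125 = 25691.
Overall proportion = Σ (Nₕ/N)·p̂ₕ.
Σ Nₕp̂ₕ = 736.649 + 3372.206 + 4506.272 + 881.875 = 9497.002.
9497.002 / 25691 = 0.369663... → 0.3697.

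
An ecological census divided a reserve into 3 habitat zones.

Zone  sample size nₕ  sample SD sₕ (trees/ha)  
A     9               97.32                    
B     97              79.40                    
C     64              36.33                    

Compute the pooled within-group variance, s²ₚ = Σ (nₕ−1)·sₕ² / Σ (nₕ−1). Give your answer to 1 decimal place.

4575.7

A: (9−1)·97.32² = 8·9471.1824 = 75769.4592
B: (97−1)·79.40² = 96·6304.36 = 605218.56
C: (64−1)·36.33² = 63·1319.8689 = 83151.7407
Numerator = 764139.7599; denominator = Σ(nₕ−1) = 167.
s²ₚ = 764139.7599/167 = 4575.687... → 4575.7.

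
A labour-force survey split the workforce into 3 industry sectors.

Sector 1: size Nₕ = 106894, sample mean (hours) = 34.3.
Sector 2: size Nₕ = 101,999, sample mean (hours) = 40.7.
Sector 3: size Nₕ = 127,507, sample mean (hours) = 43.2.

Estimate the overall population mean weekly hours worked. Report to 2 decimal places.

39.61

N = 336400; weights Wₕ = Nₕ/N = (0.3178, 0.3032, 0.3790).
x̄_st = Σ Wₕ·x̄ₕ = 0.3178·34.3 + 0.3032·40.7 + 0.3790·43.2 ≈ 39.6139...
→ 39.61.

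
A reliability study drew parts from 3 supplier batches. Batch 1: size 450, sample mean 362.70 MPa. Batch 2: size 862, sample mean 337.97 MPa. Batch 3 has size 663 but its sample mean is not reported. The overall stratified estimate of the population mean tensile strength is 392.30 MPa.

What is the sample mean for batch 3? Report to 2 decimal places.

483.03

N = 450 + 862 + 663 = 1975.
Overall total = μ·N = 392.30·1975 = 774792.5.
Subtract the known strata: 450·362.70 + 862·337.97 = 454545.14.
Remaining total for batch 3: 774792.5 − 454545.14 = 320247.36.
Divide by its size: 320247.36 / 663 = 483.0277... → 483.03.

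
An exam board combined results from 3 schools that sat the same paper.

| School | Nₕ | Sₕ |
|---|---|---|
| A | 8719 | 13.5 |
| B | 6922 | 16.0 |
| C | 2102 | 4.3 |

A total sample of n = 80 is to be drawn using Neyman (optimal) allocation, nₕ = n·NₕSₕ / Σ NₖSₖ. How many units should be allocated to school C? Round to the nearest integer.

3

Σ NₕSₕ = 8719·13.5 + 6922·16.0 + 2102·4.3 = 237497.1.
Share for C: 9038.6/237497.1 = 0.03806.
n_C = 80 × 0.03806 = 3.045... → 3.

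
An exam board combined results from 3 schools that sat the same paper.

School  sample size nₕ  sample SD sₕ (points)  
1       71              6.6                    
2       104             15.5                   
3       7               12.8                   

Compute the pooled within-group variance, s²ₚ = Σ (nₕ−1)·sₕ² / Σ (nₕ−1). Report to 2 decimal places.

160.77

1: (71−1)·6.6² = 70·43.56 = 3049.2
2: (104−1)·15.5² = 103·240.25 = 24745.75
3: (7−1)·12.8² = 6·163.84 = 983.04
Numerator = 28777.99; denominator = Σ(nₕ−1) = 179.
s²ₚ = 28777.99/179 = 160.7709... → 160.77.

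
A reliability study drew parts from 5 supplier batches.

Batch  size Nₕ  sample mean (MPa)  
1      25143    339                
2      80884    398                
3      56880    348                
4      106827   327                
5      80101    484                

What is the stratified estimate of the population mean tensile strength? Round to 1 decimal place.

383.6

N = 25143 + 80884 + 56880 + 106827 + 80101 = 349835.
The stratified mean weights each stratum mean by its population share Nₕ/N.
Σ Nₕx̄ₕ = 25143·339 + 80884·398 + 56880·348 + 106827·327 + 80101·484 = 8523477 + 32191832 + 19794240 + 34932429 + 38768884 = 134210862.
Divide by N: 134210862 / 349835 = 383.640... → 383.6.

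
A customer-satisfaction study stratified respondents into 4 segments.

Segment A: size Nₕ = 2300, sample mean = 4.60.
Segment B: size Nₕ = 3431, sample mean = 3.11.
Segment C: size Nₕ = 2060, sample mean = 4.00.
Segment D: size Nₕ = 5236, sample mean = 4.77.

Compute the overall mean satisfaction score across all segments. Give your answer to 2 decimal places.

4.18

N = 2300 + 3431 + 2060 + 5236 = 13027.
Weight each subgroup mean by Nₕ/N and sum.
Σ Nₕx̄ₕ = 2300·4.60 + 3431·3.11 + 2060·4.00 + 5236·4.77 = 10580 + 10670.41 + 8240 + 24975.72 = 54466.13.
Divide by N: 54466.13 / 13027 = 4.1810... → 4.18.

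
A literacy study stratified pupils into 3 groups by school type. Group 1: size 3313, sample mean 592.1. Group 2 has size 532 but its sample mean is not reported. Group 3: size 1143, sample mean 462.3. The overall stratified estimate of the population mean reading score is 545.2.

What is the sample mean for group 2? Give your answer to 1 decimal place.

Σ Nₕx̄ₕ = N·μ, so 532·x̄_2 = 4988·545.2 − (3313·592.1 + 1143·462.3).
= 2719457.6 − 2490036.2 = 229421.4.
x̄_2 = 229421.4 / 532 = 431.243... → 431.2.

431.2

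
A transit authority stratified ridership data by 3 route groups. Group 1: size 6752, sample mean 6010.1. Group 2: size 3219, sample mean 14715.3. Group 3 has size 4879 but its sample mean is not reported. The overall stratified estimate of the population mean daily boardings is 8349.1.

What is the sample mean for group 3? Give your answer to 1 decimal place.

7385.8

Σ Nₕx̄ₕ = N·μ, so 4879·x̄_3 = 14850·8349.1 − (6752·6010.1 + 3219·14715.3).
= 123984135 − 87948745.9 = 36035389.1.
x̄_3 = 36035389.1 / 4879 = 7385.815... → 7385.8.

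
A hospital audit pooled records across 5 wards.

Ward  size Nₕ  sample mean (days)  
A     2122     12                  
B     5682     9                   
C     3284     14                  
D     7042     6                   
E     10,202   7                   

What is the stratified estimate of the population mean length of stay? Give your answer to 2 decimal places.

8.34

N = 2122 + 5682 + 3284 + 7042 + 10202 = 28332.
Overall mean = Σ (Nₕ/N)·x̄ₕ — weight by population share, not a simple average.
Σ Nₕx̄ₕ = 2122·12 + 5682·9 + 3284·14 + 7042·6 + 10202·7 = 25464 + 51138 + 45976 + 42252 + 71414 = 236244.
Divide by N: 236244 / 28332 = 8.3384... → 8.34.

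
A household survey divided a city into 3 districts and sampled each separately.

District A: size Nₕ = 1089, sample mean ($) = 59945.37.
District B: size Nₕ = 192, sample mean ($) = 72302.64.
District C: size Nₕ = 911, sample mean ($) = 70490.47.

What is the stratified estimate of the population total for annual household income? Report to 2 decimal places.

143379432.98

A: 1089·59945.37 = 65280507.93
B: 192·72302.64 = 13882106.88
C: 911·70490.47 = 64216818.17
τ̂ = Σ Nₕx̄ₕ = 143379432.98.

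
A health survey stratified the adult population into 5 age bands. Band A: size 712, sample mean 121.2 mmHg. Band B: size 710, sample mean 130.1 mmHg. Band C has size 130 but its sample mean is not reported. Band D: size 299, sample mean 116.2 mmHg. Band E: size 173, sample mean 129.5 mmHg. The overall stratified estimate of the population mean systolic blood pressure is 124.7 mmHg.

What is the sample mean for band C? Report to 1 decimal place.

N = 712 + 710 + 130 + 299 + 173 = 2024.
Overall total = μ·N = 124.7·2024 = 252392.8.
Subtract the known strata: 712·121.2 + 710·130.1 + 299·116.2 + 173·129.5 = 235812.7.
Remaining total for band C: 252392.8 − 235812.7 = 16580.1.
Divide by its size: 16580.1 / 130 = 127.539... → 127.5.

127.5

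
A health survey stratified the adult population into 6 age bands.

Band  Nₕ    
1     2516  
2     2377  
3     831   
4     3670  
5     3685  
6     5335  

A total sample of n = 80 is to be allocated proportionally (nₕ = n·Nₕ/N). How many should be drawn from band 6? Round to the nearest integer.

N = 2516 + 2377 + 831 + 3670 + 3685 + 5335 = 18414.
n_6 = 80·5335/18414 = 23.178... → 23.

23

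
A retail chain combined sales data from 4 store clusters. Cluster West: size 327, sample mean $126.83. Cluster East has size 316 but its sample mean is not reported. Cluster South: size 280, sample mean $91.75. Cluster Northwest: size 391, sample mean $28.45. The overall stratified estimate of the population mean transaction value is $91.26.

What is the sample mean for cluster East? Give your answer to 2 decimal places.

131.74

N = 327 + 316 + 280 + 391 = 1314.
Overall total = μ·N = 91.26·1314 = 119915.64.
Subtract the known strata: 327·126.83 + 280·91.75 + 391·28.45 = 78287.36.
Remaining total for cluster East: 119915.64 − 78287.36 = 41628.28.
Divide by its size: 41628.28 / 316 = 131.7351... → 131.74.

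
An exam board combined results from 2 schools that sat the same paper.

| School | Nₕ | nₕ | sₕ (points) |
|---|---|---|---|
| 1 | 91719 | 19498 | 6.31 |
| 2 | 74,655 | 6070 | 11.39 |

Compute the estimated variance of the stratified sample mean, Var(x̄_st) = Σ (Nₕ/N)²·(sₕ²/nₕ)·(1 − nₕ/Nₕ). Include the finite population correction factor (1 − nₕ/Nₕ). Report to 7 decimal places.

0.0044421

N = 166374; Wₕ = Nₕ/N.
school 1: (91719/166374)²·6.31²/19498·(1 − 19498/91719) = 0.0004886755
school 2: (74655/166374)²·11.39²/6070·(1 − 6070/74655) = 0.0039534467
Sum = 0.0044421221 → 0.0044421.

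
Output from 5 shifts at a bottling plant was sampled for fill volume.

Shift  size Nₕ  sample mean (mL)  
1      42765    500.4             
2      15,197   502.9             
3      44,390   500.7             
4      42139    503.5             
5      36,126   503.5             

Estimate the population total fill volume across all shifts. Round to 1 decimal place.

Estimate total by summing Nₕ·x̄ₕ over strata.
42765·500.4 + 15197·502.9 + 44390·500.7 + 42139·503.5 + 36126·503.5 = 21399606 + 7642571.3 + 22226073 + 21216986.5 + 18189441 = 90674677.8.

90674677.8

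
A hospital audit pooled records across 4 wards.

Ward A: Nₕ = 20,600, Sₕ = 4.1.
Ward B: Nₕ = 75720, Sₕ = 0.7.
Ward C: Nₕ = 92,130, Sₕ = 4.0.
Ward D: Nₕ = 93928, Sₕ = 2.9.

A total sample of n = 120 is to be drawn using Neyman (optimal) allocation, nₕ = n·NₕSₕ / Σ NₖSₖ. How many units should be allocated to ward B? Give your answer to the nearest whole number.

8

Σ NₕSₕ = 20600·4.1 + 75720·0.7 + 92130·4.0 + 93928·2.9 = 778375.2.
Share for B: 53004/778375.2 = 0.06810.
n_B = 120 × 0.06810 = 8.171... → 8.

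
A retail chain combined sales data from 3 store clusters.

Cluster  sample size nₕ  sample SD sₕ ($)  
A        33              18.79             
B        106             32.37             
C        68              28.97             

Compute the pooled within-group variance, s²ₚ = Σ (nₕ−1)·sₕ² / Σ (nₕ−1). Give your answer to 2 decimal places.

870.34

Degrees of freedom: 32 + 105 + 67 = 204.
Σ(nₕ−1)sₕ² = 32·353.0641 + 105·1047.8169 + 67·839.2609 = 177549.306.
s²ₚ = 177549.306 / 204 = 870.3397... → 870.34.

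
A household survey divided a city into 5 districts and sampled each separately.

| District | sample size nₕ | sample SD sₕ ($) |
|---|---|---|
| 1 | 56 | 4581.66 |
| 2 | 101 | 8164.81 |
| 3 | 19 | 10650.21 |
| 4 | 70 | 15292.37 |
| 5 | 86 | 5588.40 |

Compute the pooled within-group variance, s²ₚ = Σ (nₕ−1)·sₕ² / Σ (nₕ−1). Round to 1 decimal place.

87624796.6

Degrees of freedom: 55 + 100 + 18 + 69 + 85 = 327.
Σ(nₕ−1)sₕ² = 55·20991608.3556 + 100·66664122.3361 + 18·113426973.0441 + 69·233856580.2169 + 85·31230214.56 = 28653308480.5279.
s²ₚ = 28653308480.5279 / 327 = 87624796.577... → 87624796.6.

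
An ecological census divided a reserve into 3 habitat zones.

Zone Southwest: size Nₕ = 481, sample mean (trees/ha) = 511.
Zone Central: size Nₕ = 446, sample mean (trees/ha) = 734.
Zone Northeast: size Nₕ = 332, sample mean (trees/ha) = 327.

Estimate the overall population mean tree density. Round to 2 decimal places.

N = 481 + 446 + 332 = 1259.
Weight each subgroup mean by Nₕ/N and sum.
Σ Nₕx̄ₕ = 481·511 + 446·734 + 332·327 = 245791 + 327364 + 108564 = 681719.
Divide by N: 681719 / 1259 = 541.4766... → 541.48.

541.48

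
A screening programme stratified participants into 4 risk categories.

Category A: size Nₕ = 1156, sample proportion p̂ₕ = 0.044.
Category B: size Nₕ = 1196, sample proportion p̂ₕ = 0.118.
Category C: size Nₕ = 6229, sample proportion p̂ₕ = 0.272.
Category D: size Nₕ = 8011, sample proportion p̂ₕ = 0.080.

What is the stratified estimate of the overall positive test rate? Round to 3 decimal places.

Wₕ = Nₕ/N with N = 16592: 0.0697, 0.0721, 0.3754, 0.4828.
p̂_st = 0.0697·0.044 + 0.0721·0.118 + 0.3754·0.272 + 0.4828·0.080 ≈ 0.15231... → 0.152.

0.152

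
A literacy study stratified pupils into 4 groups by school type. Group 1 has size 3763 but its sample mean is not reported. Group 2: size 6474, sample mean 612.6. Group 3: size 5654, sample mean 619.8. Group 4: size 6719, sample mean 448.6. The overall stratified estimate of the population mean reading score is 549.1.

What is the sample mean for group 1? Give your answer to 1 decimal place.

513.1

Σ Nₕx̄ₕ = N·μ, so 3763·x̄_1 = 22610·549.1 − (6474·612.6 + 5654·619.8 + 6719·448.6).
= 12415151 − 10484465 = 1930686.
x̄_1 = 1930686 / 3763 = 513.071... → 513.1.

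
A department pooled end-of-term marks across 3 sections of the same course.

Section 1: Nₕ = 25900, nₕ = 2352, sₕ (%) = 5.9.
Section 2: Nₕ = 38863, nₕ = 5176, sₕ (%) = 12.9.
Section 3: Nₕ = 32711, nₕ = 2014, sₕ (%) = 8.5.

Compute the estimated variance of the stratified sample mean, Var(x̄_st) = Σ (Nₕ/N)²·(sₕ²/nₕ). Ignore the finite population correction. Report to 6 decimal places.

N = 97474. Term for each stratum: Wₕ²sₕ²/nₕ.
Var(x̄_st) = 0.001044934 + 0.005110698 + 0.004040066 = 0.010195697 → 0.010196.

0.010196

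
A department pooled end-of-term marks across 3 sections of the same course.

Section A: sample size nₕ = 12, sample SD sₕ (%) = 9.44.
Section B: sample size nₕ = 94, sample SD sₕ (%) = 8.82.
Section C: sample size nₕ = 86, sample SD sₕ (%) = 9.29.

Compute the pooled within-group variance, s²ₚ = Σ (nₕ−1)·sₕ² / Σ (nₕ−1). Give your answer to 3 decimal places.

A: (12−1)·9.44² = 11·89.1136 = 980.2496
B: (94−1)·8.82² = 93·77.7924 = 7234.6932
C: (86−1)·9.29² = 85·86.3041 = 7335.8485
Numerator = 15550.7913; denominator = Σ(nₕ−1) = 189.
s²ₚ = 15550.7913/189 = 82.27932... → 82.279.

82.279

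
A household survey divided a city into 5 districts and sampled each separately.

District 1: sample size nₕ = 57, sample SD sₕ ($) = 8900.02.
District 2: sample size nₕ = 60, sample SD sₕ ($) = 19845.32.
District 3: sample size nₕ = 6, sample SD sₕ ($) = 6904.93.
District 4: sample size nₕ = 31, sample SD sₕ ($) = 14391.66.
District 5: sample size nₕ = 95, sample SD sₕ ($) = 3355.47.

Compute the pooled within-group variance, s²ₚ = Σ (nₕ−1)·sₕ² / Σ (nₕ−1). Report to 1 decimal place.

144190558.2

1: (57−1)·8900.02² = 56·79210356.0004 = 4435779936.0224
2: (60−1)·19845.32² = 59·393836725.9024 = 23236366828.2416
3: (6−1)·6904.93² = 5·47678058.3049 = 238390291.5245
4: (31−1)·14391.66² = 30·207119877.5556 = 6213596326.668
5: (95−1)·3355.47² = 94·11259178.9209 = 1058362818.5646
Numerator = 35182496201.0211; denominator = Σ(nₕ−1) = 244.
s²ₚ = 35182496201.0211/244 = 144190558.201... → 144190558.2.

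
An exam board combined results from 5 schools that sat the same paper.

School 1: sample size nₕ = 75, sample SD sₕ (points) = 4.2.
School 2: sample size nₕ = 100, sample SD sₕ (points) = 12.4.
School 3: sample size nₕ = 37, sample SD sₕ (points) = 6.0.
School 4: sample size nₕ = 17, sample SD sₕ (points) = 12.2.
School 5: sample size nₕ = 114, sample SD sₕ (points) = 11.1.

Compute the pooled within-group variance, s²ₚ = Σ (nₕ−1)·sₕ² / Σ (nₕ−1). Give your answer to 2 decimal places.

100.97

1: (75−1)·4.2² = 74·17.64 = 1305.36
2: (100−1)·12.4² = 99·153.76 = 15222.24
3: (37−1)·6.0² = 36·36 = 1296
4: (17−1)·12.2² = 16·148.84 = 2381.44
5: (114−1)·11.1² = 113·123.21 = 13922.73
Numerator = 34127.77; denominator = Σ(nₕ−1) = 338.
s²ₚ = 34127.77/338 = 100.9697... → 100.97.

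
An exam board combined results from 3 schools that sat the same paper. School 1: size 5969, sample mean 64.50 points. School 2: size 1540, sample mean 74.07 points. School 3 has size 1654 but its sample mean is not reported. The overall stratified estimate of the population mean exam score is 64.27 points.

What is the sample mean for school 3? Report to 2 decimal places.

N = 5969 + 1540 + 1654 = 9163.
Overall total = μ·N = 64.27·9163 = 588906.01.
Subtract the known strata: 5969·64.50 + 1540·74.07 = 499068.3.
Remaining total for school 3: 588906.01 − 499068.3 = 89837.71.
Divide by its size: 89837.71 / 1654 = 54.3154... → 54.32.

54.32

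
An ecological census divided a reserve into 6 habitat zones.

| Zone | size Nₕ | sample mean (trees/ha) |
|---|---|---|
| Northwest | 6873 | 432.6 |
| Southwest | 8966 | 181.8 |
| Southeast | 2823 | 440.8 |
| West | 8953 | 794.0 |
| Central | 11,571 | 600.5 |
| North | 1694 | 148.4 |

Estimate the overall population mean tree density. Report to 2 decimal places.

N = 6873 + 8966 + 2823 + 8953 + 11571 + 1694 = 40880.
Overall mean = Σ (Nₕ/N)·x̄ₕ — weight by population share, not a simple average.
Σ Nₕx̄ₕ = 6873·432.6 + 8966·181.8 + 2823·440.8 + 8953·794.0 + 11571·600.5 + 1694·148.4 = 2973259.8 + 1630018.8 + 1244378.4 + 7108682 + 6948385.5 + 251389.6 = 20156114.1.
Divide by N: 20156114.1 / 40880 = 493.0556... → 493.06.

493.06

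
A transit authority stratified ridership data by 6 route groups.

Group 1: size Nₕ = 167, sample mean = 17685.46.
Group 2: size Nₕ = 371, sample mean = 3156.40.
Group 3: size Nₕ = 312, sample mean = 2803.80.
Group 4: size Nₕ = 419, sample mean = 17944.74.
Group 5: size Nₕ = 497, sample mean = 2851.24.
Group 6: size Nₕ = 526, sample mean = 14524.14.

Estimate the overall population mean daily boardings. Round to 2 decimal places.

N = 2292; weights Wₕ = Nₕ/N = (0.0729, 0.1619, 0.1361, 0.1828, 0.2168, 0.2295).
x̄_st = Σ Wₕ·x̄ₕ = 0.0729·17685.46 + 0.1619·3156.40 + 0.1361·2803.80 + 0.1828·17944.74 + 0.2168·2851.24 + 0.2295·14524.14 ≈ 9413.1291...
→ 9413.13.

9413.13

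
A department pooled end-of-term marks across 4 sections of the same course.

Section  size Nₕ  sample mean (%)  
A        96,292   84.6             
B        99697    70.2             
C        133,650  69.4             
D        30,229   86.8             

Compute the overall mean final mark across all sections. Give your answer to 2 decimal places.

N = 359868; weights Wₕ = Nₕ/N = (0.2676, 0.2770, 0.3714, 0.0840).
x̄_st = Σ Wₕ·x̄ₕ = 0.2676·84.6 + 0.2770·70.2 + 0.3714·69.4 + 0.0840·86.8 ≈ 75.1504...
→ 75.15.

75.15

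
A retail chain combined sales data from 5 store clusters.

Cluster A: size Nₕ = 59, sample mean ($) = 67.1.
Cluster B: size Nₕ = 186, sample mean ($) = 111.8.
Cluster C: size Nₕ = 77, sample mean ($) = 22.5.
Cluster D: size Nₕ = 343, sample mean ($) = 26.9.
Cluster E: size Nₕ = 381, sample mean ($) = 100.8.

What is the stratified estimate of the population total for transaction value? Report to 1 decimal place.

74117.7

Estimate total by summing Nₕ·x̄ₕ over strata.
59·67.1 + 186·111.8 + 77·22.5 + 343·26.9 + 381·100.8 = 3958.9 + 20794.8 + 1732.5 + 9226.7 + 38404.8 = 74117.7.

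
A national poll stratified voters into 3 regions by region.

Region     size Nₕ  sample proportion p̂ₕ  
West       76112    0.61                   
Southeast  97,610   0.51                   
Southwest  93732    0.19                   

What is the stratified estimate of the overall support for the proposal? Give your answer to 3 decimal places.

0.426

Wₕ = Nₕ/N with N = 267454: 0.2846, 0.3650, 0.3505.
p̂_st = 0.2846·0.61 + 0.3650·0.51 + 0.3505·0.19 ≈ 0.42631... → 0.426.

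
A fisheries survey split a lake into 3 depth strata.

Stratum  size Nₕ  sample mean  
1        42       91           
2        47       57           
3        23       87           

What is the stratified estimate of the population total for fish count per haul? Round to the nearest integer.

8502

Estimate total by summing Nₕ·x̄ₕ over strata.
42·91 + 47·57 + 23·87 = 3822 + 2679 + 2001 = 8502.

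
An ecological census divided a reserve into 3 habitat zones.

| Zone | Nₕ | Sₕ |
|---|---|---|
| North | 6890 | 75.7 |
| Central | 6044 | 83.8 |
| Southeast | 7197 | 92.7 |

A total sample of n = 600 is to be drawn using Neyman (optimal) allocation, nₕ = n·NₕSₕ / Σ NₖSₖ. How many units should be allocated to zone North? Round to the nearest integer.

185

Σ NₕSₕ = 6890·75.7 + 6044·83.8 + 7197·92.7 = 1695222.1.
Share for North: 521573/1695222.1 = 0.30767.
n_North = 600 × 0.30767 = 184.603... → 185.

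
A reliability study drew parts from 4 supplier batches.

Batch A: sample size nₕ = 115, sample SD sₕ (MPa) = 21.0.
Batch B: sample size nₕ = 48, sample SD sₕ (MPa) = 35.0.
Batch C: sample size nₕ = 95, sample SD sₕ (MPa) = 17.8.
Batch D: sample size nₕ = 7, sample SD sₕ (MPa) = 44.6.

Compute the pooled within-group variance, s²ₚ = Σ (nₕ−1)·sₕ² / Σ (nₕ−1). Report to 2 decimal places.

Degrees of freedom: 114 + 47 + 94 + 6 = 261.
Σ(nₕ−1)sₕ² = 114·441 + 47·1225 + 94·316.84 + 6·1989.16 = 149566.92.
s²ₚ = 149566.92 / 261 = 573.0533... → 573.05.

573.05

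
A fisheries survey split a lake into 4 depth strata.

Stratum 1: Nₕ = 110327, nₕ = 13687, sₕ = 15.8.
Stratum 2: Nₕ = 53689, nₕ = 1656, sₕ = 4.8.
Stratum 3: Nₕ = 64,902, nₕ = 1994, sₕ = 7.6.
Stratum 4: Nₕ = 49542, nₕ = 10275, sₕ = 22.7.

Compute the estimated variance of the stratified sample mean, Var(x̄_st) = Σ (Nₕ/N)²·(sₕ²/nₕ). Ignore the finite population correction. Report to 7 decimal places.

N = 278460. Term for each stratum: Wₕ²sₕ²/nₕ.
Var(x̄_st) = 0.0028631486 + 0.0005172103 + 0.0015735935 + 0.0015874181 = 0.0065413704 → 0.0065414.

0.0065414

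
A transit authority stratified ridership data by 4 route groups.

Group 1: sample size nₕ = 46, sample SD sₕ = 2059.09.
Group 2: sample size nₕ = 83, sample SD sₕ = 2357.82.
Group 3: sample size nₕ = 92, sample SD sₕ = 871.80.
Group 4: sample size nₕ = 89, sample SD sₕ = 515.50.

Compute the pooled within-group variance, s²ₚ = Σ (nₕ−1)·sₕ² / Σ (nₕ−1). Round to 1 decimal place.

2415704.3

1: (46−1)·2059.09² = 45·4239851.6281 = 190793323.2645
2: (83−1)·2357.82² = 82·5559315.1524 = 455863842.4968
3: (92−1)·871.80² = 91·760035.24 = 69163206.84
4: (89−1)·515.50² = 88·265740.25 = 23385142
Numerator = 739205514.6013; denominator = Σ(nₕ−1) = 306.
s²ₚ = 739205514.6013/306 = 2415704.296... → 2415704.3.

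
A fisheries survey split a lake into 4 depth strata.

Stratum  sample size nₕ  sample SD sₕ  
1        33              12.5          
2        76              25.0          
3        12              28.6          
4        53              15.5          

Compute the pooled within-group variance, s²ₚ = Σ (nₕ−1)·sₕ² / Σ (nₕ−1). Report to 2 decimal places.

Degrees of freedom: 32 + 75 + 11 + 52 = 170.
Σ(nₕ−1)sₕ² = 32·156.25 + 75·625 + 11·817.96 + 52·240.25 = 73365.56.
s²ₚ = 73365.56 / 170 = 431.5621... → 431.56.

431.56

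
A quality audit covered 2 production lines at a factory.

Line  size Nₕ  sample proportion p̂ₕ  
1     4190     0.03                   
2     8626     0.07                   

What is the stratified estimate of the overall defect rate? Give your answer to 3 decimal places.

0.057

N = 4190 + 8626 = 12816.
Overall proportion = Σ (Nₕ/N)·p̂ₕ.
Σ Nₕp̂ₕ = 125.7 + 603.82 = 729.52.
729.52 / 12816 = 0.05692... → 0.057.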